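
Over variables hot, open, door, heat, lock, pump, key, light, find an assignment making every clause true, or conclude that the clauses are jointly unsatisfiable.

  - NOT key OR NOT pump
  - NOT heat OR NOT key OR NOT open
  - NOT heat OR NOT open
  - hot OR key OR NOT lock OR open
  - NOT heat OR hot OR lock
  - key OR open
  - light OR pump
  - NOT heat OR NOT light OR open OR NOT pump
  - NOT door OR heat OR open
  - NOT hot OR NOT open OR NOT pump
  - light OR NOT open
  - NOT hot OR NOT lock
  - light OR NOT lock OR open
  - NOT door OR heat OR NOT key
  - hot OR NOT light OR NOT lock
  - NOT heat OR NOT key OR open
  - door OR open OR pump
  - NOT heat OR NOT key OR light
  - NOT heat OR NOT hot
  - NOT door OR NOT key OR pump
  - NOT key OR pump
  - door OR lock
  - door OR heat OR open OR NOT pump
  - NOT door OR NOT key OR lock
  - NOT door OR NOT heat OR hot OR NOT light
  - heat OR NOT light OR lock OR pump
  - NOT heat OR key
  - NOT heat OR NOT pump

Set hot = False.
Try open = False:
  (key OR open) forces key = True.
  (NOT key OR NOT pump) forces pump = False.
  clause (NOT key OR pump) is falsified — backtrack.
So open = True.
  then (NOT heat OR NOT open) forces heat = False.
  then (light OR NOT open) forces light = True.
  then (hot OR NOT light OR NOT lock) forces lock = False.
  then (door OR lock) forces door = True.
  then (NOT door OR NOT key OR lock) forces key = False.
  then (heat OR NOT light OR lock OR pump) forces pump = True.
All clauses satisfied.

hot: False; open: True; door: True; heat: False; lock: False; pump: True; key: False; light: True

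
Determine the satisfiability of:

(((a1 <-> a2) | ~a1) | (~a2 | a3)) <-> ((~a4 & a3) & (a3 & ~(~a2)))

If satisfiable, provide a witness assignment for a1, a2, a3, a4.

a1 = False; a2 = True; a3 = True; a4 = False

  (((a1 <-> a2) | ~a1) | (~a2 | a3)) <-> ((~a4 & a3) & (a3 & ~(~a2))) = True
    ((a1 <-> a2) | ~a1) | (~a2 | a3) = True
      (a1 <-> a2) | ~a1 = True
        a1 <-> a2 = False
        ~a1 = True
      ~a2 | a3 = True
        ~a2 = False
    (~a4 & a3) & (a3 & ~(~a2)) = True
      ~a4 & a3 = True
        ~a4 = True
      a3 & ~(~a2) = True
        ~(~a2) = True
          ~a2 = False
The formula evaluates to True.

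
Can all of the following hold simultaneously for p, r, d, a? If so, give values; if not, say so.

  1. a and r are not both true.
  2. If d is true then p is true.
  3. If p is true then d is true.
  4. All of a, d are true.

p = True, r = False, d = True, a = True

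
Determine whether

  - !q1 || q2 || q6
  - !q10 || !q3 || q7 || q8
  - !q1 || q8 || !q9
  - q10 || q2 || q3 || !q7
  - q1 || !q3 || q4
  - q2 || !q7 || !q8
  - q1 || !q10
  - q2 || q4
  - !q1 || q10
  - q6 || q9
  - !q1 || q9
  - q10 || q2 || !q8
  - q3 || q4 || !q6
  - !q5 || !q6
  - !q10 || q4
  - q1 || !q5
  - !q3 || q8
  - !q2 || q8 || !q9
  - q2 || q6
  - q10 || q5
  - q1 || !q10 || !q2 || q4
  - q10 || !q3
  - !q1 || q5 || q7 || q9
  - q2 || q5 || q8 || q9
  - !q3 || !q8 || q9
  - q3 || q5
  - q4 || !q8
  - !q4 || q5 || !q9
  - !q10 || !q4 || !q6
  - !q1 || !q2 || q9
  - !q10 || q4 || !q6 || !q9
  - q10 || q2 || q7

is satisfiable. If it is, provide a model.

q1 = True, q2 = True, q3 = False, q4 = True, q5 = True, q6 = False, q7 = False, q8 = True, q9 = True, q10 = True

Set q1 = True.
  then (!q1 || q10) forces q10 = True.
  then (!q1 || q9) forces q9 = True.
  then (!q10 || q4) forces q4 = True.
  then (!q4 || q5 || !q9) forces q5 = True.
  then (!q10 || !q4 || !q6) forces q6 = False.
  then (!q1 || q2 || q6) forces q2 = True.
  then (!q1 || q8 || !q9) forces q8 = True.
Set q3 = False.
Set q7 = False.
All clauses satisfied.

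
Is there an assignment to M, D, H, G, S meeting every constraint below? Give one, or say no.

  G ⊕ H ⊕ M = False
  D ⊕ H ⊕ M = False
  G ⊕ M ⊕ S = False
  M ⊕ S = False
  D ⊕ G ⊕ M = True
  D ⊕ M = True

M = True; D = False; H = True; G = False; S = True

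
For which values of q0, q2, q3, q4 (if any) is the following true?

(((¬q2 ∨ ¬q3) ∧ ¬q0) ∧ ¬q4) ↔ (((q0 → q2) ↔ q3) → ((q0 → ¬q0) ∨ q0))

q0: False, q2: True, q3: False, q4: False

  (((¬q2 ∨ ¬q3) ∧ ¬q0) ∧ ¬q4) ↔ (((q0 → q2) ↔ q3) → ((q0 → ¬q0) ∨ q0)) = True
    ((¬q2 ∨ ¬q3) ∧ ¬q0) ∧ ¬q4 = True
      (¬q2 ∨ ¬q3) ∧ ¬q0 = True
        ¬q2 ∨ ¬q3 = True
          ¬q2 = False
          ¬q3 = True
        ¬q0 = True
      ¬q4 = True
    ((q0 → q2) ↔ q3) → ((q0 → ¬q0) ∨ q0) = True
      (q0 → q2) ↔ q3 = False
        q0 → q2 = True
      (q0 → ¬q0) ∨ q0 = True
        q0 → ¬q0 = True
          ¬q0 = True
The formula evaluates to True.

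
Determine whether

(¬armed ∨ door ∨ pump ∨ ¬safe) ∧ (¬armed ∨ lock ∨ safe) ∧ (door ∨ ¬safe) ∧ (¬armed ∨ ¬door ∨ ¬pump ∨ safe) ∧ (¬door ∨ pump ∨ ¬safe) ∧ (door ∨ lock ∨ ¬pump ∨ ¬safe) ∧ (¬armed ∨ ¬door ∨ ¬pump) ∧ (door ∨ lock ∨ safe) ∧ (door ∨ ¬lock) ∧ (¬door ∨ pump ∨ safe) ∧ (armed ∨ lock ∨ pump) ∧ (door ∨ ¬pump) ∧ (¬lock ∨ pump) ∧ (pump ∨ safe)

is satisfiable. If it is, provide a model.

armed=F, lock=F, safe=T, pump=T, door=T

Set armed = False.
Set lock = False.
  then (armed ∨ lock ∨ pump) forces pump = True.
  then (door ∨ ¬pump) forces door = True.
Set safe = True.
All clauses satisfied.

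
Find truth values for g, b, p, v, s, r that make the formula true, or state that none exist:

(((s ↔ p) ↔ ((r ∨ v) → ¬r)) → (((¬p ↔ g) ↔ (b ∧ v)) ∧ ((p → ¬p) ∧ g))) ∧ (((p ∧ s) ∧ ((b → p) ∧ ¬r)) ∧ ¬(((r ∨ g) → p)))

Case p = True: the conjunct ¬(((r ∨ g) → p)) becomes ¬(((r ∨ g) → True)) = False.
Case p = False: the conjunct p is False.
Both cases fail — unsatisfiable.

The formula is unsatisfiable.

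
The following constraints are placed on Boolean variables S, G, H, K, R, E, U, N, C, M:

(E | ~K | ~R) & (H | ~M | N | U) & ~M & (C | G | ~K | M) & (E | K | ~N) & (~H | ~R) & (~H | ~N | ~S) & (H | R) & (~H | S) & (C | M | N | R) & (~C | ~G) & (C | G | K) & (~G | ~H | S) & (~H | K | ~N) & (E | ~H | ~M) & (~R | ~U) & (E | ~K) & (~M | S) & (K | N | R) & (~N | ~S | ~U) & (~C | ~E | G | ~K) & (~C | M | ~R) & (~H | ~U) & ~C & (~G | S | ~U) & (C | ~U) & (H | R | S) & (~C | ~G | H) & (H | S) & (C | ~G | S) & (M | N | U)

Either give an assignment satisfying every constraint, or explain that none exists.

Unit clause (~M) forces M = False.
Unit clause (~C) forces C = False.
In (C | ~U) only ~U is left, so U = False.
In (M | N | U) only N is left, so N = True.
Try S = False:
  (~H | S) forces H = False.
  clause (H | S) is falsified — backtrack.
So S = True.
  then (~H | ~N | ~S) forces H = False.
  then (H | R) forces R = True.
Set G = True.
Set K = True.
  then (E | ~K | ~R) forces E = True.
All clauses satisfied.

S = True, G = True, H = False, K = True, R = True, E = True, U = False, N = True, C = False, M = False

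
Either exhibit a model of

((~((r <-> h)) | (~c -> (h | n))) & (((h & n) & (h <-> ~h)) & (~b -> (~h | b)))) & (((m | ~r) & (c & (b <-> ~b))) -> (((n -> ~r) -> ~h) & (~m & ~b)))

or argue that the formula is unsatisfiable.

The conjunct h <-> ~h is unsatisfiable on its own:
  h=F: evaluates to False.
  h=T: evaluates to False.
So the whole conjunction is unsatisfiable.

The formula is unsatisfiable.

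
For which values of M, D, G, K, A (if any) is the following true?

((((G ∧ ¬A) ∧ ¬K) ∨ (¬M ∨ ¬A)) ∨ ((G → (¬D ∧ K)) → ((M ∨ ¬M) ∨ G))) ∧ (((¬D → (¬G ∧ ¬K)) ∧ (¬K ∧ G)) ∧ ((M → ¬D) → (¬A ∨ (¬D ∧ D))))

M = True; D = True; G = True; K = False; A = False

  (((G ∧ ¬A) ∧ ¬K) ∨ (¬M ∨ ¬A)) ∨ ((G → (¬D ∧ K)) → ((M ∨ ¬M) ∨ G)) = True
    ((G ∧ ¬A) ∧ ¬K) ∨ (¬M ∨ ¬A) = True
      (G ∧ ¬A) ∧ ¬K = True
        G ∧ ¬A = True
          ¬A = True
        ¬K = True
      ¬M ∨ ¬A = True
        ¬M = False
        ¬A = True
    (G → (¬D ∧ K)) → ((M ∨ ¬M) ∨ G) = True
      G → (¬D ∧ K) = False
        ¬D ∧ K = False
          ¬D = False
      (M ∨ ¬M) ∨ G = True
        M ∨ ¬M = True
          ¬M = False
  ((¬D → (¬G ∧ ¬K)) ∧ (¬K ∧ G)) ∧ ((M → ¬D) → (¬A ∨ (¬D ∧ D))) = True
    (¬D → (¬G ∧ ¬K)) ∧ (¬K ∧ G) = True
      ¬D → (¬G ∧ ¬K) = True
        ¬D = False
        ¬G ∧ ¬K = False
          ¬G = False
          ¬K = True
      ¬K ∧ G = True
        ¬K = True
    (M → ¬D) → (¬A ∨ (¬D ∧ D)) = True
      M → ¬D = False
        ¬D = False
      ¬A ∨ (¬D ∧ D) = True
        ¬A = True
        ¬D ∧ D = False
          ¬D = False
Both conjuncts True, so the formula holds.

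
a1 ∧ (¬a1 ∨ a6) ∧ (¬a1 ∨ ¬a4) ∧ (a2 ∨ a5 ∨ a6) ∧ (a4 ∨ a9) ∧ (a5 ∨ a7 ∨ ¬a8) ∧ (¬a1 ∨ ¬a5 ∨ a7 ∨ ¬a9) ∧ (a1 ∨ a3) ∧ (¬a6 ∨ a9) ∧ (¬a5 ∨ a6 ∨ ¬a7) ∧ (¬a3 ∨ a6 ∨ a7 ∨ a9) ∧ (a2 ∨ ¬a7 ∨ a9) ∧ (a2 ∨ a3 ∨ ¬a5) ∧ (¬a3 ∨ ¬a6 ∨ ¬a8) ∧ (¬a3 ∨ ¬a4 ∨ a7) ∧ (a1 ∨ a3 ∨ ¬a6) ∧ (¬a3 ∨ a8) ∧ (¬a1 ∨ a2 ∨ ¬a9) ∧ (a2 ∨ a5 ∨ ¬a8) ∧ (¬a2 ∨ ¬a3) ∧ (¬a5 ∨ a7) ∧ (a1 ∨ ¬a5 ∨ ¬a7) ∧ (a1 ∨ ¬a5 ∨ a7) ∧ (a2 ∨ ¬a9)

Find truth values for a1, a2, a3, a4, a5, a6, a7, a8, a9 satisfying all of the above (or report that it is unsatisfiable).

Unit clause (a1) forces a1 = True.
In (¬a1 ∨ a6) only a6 is left, so a6 = True.
In (¬a1 ∨ ¬a4) only ¬a4 is left, so a4 = False.
In (a4 ∨ a9) only a9 is left, so a9 = True.
In (¬a1 ∨ a2 ∨ ¬a9) only a2 is left, so a2 = True.
In (¬a2 ∨ ¬a3) only ¬a3 is left, so a3 = False.
Set a5 = False.
Set a7 = False.
  then (a5 ∨ a7 ∨ ¬a8) forces a8 = False.
All clauses satisfied.

a1 = True, a2 = True, a3 = False, a4 = False, a5 = False, a6 = True, a7 = False, a8 = False, a9 = True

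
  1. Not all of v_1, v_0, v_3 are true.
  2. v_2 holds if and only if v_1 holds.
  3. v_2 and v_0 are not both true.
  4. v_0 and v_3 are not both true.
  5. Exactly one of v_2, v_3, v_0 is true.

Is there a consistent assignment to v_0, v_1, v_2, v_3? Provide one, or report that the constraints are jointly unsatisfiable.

v_0=F; v_1=F; v_2=F; v_3=T

  (1) {v_1, v_0, v_3}: 1/3 true — not all ✓
  (2) v_2=F, v_1=F — same ✓
  (3) v_2=F, v_0=F — not both ✓
  (4) v_0=F, v_3=T — not both ✓
  (5) {v_2, v_3, v_0}: 1 true — exactly one ✓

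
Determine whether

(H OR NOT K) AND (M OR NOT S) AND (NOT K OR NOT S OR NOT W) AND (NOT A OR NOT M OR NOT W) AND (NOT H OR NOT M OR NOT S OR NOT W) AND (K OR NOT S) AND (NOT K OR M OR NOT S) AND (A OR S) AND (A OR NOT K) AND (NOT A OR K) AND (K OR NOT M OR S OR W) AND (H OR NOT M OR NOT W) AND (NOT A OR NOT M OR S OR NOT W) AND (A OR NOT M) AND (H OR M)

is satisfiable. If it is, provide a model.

A=T; W=F; S=T; K=T; M=T; H=T

Try A = False:
  (A OR S) forces S = True.
  (M OR NOT S) forces M = True.
  clause (A OR NOT M) is falsified — backtrack.
So A = True.
  then (NOT A OR K) forces K = True.
  then (H OR NOT K) forces H = True.
Set W = False.
Set S = True.
  then (M OR NOT S) forces M = True.
All clauses satisfied.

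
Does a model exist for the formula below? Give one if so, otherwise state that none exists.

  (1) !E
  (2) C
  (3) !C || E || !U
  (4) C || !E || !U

E=F, U=F, C=T

Unit clause (!E) forces E = False.
Unit clause (C) forces C = True.
In (!C || E || !U) only !U is left, so U = False.
Check each clause:
  (!E): !E holds.
  (C): C holds.
  (!C || E || !U): !U holds.
  (C || !E || !U): C holds.
All clauses satisfied.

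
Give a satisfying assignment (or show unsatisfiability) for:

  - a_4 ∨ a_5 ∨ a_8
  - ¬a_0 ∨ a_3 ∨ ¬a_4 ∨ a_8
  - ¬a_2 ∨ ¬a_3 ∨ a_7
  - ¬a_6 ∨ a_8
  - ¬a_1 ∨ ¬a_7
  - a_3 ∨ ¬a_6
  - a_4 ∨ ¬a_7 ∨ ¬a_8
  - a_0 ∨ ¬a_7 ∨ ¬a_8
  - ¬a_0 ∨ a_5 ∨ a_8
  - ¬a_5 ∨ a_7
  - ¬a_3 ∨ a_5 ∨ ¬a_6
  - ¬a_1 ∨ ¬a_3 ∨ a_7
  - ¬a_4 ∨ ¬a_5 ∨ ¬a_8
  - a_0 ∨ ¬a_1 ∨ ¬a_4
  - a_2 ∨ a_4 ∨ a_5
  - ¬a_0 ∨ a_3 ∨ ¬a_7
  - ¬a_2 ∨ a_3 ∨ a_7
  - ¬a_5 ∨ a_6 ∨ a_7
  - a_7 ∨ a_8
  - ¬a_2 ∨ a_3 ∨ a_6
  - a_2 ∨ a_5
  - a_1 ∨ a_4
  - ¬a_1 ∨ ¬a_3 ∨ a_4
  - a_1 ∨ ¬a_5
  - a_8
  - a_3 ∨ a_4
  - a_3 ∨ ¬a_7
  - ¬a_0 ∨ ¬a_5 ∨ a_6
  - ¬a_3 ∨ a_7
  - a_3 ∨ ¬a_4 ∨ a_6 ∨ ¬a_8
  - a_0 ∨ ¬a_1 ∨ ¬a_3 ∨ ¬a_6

a_0: True, a_1: False, a_2: True, a_3: True, a_4: True, a_5: False, a_6: False, a_7: True, a_8: True

Unit clause (a_8) forces a_8 = True.
Try a_0 = False:
  (a_0 ∨ ¬a_7 ∨ ¬a_8) forces a_7 = False.
  (¬a_5 ∨ a_7) forces a_5 = False.
  (a_2 ∨ a_5) forces a_2 = True.
  (¬a_2 ∨ ¬a_3 ∨ a_7) forces a_3 = False.
  clause (¬a_2 ∨ a_3 ∨ a_7) is falsified — backtrack.
So a_0 = True.
Set a_1 = False.
  then (a_1 ∨ a_4) forces a_4 = True.
  then (a_1 ∨ ¬a_5) forces a_5 = False.
  then (a_2 ∨ a_5) forces a_2 = True.
Set a_3 = True.
  then (¬a_2 ∨ ¬a_3 ∨ a_7) forces a_7 = True.
  then (¬a_3 ∨ a_5 ∨ ¬a_6) forces a_6 = False.
All clauses satisfied.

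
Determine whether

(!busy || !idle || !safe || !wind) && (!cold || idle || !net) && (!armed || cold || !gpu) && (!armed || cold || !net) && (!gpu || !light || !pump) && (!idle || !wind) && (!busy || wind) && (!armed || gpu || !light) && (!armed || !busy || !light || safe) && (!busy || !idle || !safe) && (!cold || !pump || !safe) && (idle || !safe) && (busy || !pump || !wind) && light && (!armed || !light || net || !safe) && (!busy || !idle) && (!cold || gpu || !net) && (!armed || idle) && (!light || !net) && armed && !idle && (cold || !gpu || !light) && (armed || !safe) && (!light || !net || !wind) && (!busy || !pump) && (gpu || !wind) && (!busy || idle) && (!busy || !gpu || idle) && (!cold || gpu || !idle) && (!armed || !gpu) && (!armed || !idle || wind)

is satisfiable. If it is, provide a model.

Case armed = True:
  (light) forces light = True.
  (!armed || gpu || !light) forces gpu = True.
  Clause (!armed || !gpu) is falsified — contradiction.
Case armed = False:
  Clause (armed) is falsified — contradiction.
Both cases fail, so the formula is unsatisfiable.

The formula is unsatisfiable.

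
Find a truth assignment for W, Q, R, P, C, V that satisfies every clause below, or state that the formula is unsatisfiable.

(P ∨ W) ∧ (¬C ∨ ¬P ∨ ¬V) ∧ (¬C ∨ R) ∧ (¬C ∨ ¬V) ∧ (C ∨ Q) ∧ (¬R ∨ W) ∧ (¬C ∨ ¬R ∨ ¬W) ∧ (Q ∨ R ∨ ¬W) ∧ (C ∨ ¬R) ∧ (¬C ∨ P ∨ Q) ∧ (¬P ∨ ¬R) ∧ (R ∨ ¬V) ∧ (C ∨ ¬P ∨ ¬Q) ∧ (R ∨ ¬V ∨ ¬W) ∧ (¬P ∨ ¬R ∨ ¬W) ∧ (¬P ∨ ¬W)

Try W = False:
  (P ∨ W) forces P = True.
  (¬R ∨ W) forces R = False.
  (¬C ∨ R) forces C = False.
  (C ∨ Q) forces Q = True.
  clause (C ∨ ¬P ∨ ¬Q) is falsified — backtrack.
So W = True.
  then (¬P ∨ ¬W) forces P = False.
Set Q = True.
Try R = True:
  (¬C ∨ ¬R ∨ ¬W) forces C = False.
  clause (C ∨ ¬R) is falsified — backtrack.
So R = False.
  then (¬C ∨ R) forces C = False.
  then (R ∨ ¬V) forces V = False.
All clauses satisfied.

W: True, Q: True, R: False, P: False, C: False, V: False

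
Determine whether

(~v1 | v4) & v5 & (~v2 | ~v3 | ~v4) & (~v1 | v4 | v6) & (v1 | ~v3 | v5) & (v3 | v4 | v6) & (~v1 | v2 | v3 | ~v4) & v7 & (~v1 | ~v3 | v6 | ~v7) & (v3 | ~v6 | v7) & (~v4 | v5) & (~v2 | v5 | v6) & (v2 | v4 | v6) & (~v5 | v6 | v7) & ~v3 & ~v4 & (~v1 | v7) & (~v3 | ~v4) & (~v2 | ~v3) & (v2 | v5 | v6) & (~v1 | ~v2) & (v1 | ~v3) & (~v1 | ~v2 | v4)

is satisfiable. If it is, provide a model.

Unit clause (v5) forces v5 = True.
Unit clause (v7) forces v7 = True.
Unit clause (~v3) forces v3 = False.
Unit clause (~v4) forces v4 = False.
In (~v1 | v4) only ~v1 is left, so v1 = False.
In (v3 | v4 | v6) only v6 is left, so v6 = True.
Set v2 = True.
All clauses satisfied.

v1 = False, v2 = True, v3 = False, v4 = False, v5 = True, v6 = True, v7 = True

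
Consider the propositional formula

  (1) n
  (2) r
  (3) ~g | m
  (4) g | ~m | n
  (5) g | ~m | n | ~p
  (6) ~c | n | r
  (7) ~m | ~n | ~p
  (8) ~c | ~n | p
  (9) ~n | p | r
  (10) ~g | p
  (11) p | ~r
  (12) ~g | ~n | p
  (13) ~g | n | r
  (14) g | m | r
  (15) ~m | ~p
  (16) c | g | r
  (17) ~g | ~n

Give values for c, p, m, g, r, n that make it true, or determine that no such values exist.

c: True, p: True, m: False, g: False, r: True, n: True

Unit clause (n) forces n = True.
Unit clause (r) forces r = True.
In (p | ~r) only p is left, so p = True.
In (~m | ~p) only ~m is left, so m = False.
In (~g | ~n) only ~g is left, so g = False.
Set c = True.
All clauses satisfied.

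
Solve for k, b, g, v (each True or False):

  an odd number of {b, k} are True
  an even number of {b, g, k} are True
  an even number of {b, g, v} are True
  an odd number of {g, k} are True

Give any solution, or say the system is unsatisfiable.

k = False, b = True, g = True, v = False

{b, k}: 1 true → odd ✓
{b, g, k}: 2 true → even ✓
{b, g, v}: 2 true → even ✓
{g, k}: 1 true → odd ✓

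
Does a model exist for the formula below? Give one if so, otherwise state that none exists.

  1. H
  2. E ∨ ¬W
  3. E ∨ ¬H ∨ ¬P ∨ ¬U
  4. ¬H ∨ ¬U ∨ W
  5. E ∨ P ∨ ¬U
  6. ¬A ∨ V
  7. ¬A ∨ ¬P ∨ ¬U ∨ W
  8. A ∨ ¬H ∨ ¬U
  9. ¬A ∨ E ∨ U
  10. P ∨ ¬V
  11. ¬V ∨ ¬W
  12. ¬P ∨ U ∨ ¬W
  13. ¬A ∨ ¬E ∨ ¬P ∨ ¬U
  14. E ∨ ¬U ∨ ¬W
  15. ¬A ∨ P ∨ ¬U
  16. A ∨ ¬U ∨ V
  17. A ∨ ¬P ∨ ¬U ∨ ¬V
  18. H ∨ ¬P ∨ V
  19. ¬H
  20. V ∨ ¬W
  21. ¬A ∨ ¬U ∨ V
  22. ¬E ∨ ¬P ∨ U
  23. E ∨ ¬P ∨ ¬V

Unsatisfiable — no assignment works.

Case H = True:
  Clause (¬H) is falsified — contradiction.
Case H = False:
  Clause (H) is falsified — contradiction.
Both cases fail, so the formula is unsatisfiable.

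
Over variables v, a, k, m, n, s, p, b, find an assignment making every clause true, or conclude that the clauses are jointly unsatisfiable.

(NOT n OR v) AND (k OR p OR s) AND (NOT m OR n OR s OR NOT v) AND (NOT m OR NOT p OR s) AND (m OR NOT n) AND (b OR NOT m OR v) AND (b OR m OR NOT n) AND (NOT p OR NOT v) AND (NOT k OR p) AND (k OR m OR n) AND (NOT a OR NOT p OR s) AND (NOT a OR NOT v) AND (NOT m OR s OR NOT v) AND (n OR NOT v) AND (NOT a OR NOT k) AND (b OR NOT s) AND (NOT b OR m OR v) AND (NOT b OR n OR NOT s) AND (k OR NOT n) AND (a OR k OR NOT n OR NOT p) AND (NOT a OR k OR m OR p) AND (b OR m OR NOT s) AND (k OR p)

Set v = False.
  then (NOT n OR v) forces n = False.
Set a = False.
Try k = False:
  (k OR m OR n) forces m = True.
  (b OR NOT m OR v) forces b = True.
  (NOT b OR n OR NOT s) forces s = False.
  (k OR p OR s) forces p = True.
  clause (NOT m OR NOT p OR s) is falsified — backtrack.
So k = True.
  then (NOT k OR p) forces p = True.
Set m = False.
  then (NOT b OR m OR v) forces b = False.
  then (b OR m OR NOT s) forces s = False.
All clauses satisfied.

v = False, a = False, k = True, m = False, n = False, s = False, p = True, b = False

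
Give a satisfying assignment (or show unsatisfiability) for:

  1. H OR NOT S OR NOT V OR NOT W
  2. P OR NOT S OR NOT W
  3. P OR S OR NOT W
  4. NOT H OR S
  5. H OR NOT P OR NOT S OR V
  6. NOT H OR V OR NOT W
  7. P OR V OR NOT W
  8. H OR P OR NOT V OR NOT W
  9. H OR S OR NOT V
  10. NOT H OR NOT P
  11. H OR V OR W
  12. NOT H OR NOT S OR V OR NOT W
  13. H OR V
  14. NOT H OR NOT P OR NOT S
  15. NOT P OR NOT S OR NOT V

V: True, H: True, S: True, P: False, W: False

Set V = True.
Set H = True.
  then (NOT H OR S) forces S = True.
  then (NOT H OR NOT P) forces P = False.
  then (P OR NOT S OR NOT W) forces W = False.
All clauses satisfied.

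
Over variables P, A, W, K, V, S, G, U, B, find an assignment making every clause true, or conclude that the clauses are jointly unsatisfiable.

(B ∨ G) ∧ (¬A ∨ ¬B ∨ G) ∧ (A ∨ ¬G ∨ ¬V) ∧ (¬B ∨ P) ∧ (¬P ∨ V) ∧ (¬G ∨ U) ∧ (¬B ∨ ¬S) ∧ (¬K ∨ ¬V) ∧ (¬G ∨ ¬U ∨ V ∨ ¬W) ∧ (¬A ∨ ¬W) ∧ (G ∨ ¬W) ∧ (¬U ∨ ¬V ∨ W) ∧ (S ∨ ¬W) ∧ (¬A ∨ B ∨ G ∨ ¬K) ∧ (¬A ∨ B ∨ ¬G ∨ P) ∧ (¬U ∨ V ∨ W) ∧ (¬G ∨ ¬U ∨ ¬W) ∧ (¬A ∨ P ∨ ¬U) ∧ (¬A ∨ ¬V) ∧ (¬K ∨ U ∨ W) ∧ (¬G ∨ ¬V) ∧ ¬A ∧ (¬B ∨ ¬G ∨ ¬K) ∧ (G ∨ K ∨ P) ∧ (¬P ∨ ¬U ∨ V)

P = True, A = False, W = False, K = False, V = True, S = False, G = False, U = False, B = True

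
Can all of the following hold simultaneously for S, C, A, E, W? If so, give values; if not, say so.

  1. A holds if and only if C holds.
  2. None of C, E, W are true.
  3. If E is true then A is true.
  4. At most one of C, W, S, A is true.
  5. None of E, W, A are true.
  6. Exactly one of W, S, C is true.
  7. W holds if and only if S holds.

Unsatisfiable — no assignment works.

Case C = True:
  Constraint (2) is violated (C=T) — contradiction.
Case C = False:
  (1) with C=F forces A = False.
  (2) forces E = False.
  (2) forces W = False.
  (6) with W=F, C=F forces S = True.
  Constraint (7) is violated (W=F, S=T) — contradiction.
Both cases fail — unsatisfiable.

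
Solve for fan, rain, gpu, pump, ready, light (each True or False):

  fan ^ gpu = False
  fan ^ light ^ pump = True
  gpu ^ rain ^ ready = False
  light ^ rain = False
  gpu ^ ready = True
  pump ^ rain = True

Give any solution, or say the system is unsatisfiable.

fan = False, rain = True, gpu = False, pump = False, ready = True, light = True

fan ^ gpu = F ^ F = False ✓
fan ^ light ^ pump = F ^ T ^ F = True ✓
gpu ^ rain ^ ready = F ^ T ^ T = False ✓
light ^ rain = T ^ T = False ✓
gpu ^ ready = F ^ T = True ✓
pump ^ rain = F ^ T = True ✓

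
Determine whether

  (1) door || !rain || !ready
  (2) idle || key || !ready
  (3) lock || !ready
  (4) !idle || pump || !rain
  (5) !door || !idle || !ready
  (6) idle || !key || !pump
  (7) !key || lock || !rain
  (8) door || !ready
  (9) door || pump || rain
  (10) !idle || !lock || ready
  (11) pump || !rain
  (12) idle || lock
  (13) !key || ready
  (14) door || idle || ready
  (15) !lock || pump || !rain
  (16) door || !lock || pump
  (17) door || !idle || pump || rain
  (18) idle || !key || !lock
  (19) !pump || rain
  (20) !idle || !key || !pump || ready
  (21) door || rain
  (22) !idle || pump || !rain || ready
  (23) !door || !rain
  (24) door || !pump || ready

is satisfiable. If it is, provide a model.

Set lock = True.
Try key = True:
  (!key || ready) forces ready = True.
  (door || !ready) forces door = True.
  (!door || !idle || !ready) forces idle = False.
  clause (idle || !key || !lock) is falsified — backtrack.
So key = False.
Try pump = True:
  (!pump || rain) forces rain = True.
  (!door || !rain) forces door = False.
  (door || !rain || !ready) forces ready = False.
  clause (door || !pump || ready) is falsified — backtrack.
So pump = False.
  then (pump || !rain) forces rain = False.
  then (door || !lock || pump) forces door = True.
Try ready = True:
  (idle || key || !ready) forces idle = True.
  clause (!door || !idle || !ready) is falsified — backtrack.
So ready = False.
  then (!idle || !lock || ready) forces idle = False.
All clauses satisfied.

lock = True, key = False, pump = False, ready = False, door = True, idle = False, rain = False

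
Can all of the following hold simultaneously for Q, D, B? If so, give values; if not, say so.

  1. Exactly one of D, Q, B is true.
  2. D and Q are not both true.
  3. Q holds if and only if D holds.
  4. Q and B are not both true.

Q=F, D=F, B=T

  (1) {D, Q, B}: 1 true — exactly one ✓
  (2) D=F, Q=F — not both ✓
  (3) Q=F, D=F — same ✓
  (4) Q=F, B=T — not both ✓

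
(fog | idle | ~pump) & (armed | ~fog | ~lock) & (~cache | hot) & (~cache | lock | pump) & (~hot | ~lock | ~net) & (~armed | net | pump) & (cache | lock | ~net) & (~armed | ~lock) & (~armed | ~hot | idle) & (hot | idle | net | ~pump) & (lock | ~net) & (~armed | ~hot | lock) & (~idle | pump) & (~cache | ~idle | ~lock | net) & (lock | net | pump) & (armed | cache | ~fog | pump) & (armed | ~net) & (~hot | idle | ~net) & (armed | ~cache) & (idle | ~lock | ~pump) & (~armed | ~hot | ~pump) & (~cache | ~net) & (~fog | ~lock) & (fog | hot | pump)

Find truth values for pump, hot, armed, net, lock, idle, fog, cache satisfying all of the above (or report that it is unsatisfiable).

Set pump = True.
Set hot = True.
  then (~armed | ~hot | ~pump) forces armed = False.
  then (armed | ~net) forces net = False.
  then (armed | ~cache) forces cache = False.
Set lock = False.
Set idle = True.
Set fog = False.
All clauses satisfied.

pump = True; hot = True; armed = False; net = False; lock = False; idle = True; fog = False; cache = False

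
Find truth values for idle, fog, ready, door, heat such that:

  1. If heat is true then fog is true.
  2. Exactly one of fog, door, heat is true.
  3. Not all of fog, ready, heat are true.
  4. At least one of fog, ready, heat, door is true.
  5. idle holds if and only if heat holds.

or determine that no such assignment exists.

idle = False; fog = False; ready = False; door = True; heat = False

  (1) heat=F ⇒ fog: vacuous ✓
  (2) {fog, door, heat}: 1 true — exactly one ✓
  (3) {fog, ready, heat}: 0/3 true — not all ✓
  (4) {fog, ready, heat, door}: 1 true — at least one ✓
  (5) idle=F, heat=F — same ✓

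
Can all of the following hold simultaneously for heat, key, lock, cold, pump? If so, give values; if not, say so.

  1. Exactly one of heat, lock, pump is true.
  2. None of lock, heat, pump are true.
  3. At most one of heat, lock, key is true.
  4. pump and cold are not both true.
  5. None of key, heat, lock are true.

Unsatisfiable

Case heat = True:
  Constraint (2) is violated (heat=T) — contradiction.
Case heat = False:
  (2) forces lock = False.
  (1) with heat=F, lock=F forces pump = True.
  Constraint (2) is violated (pump=T) — contradiction.
Both cases fail — unsatisfiable.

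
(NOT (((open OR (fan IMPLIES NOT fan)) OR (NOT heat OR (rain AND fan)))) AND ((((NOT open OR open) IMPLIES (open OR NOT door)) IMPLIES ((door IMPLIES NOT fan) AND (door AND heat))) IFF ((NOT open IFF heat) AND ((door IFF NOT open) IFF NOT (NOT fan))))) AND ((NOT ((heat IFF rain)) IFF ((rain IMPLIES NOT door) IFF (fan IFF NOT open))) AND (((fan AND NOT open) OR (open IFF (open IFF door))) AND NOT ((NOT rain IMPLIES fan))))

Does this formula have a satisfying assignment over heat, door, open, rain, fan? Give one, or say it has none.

Case fan = True: the conjunct NOT ((NOT rain IMPLIES fan)) becomes NOT ((NOT rain IMPLIES True)) = False.
Case fan = False: the conjunct NOT (((open OR (fan IMPLIES NOT fan)) OR (NOT heat OR (rain AND fan)))) becomes NOT ((True OR NOT heat)) = False.
Both cases fail — unsatisfiable.

Unsatisfiable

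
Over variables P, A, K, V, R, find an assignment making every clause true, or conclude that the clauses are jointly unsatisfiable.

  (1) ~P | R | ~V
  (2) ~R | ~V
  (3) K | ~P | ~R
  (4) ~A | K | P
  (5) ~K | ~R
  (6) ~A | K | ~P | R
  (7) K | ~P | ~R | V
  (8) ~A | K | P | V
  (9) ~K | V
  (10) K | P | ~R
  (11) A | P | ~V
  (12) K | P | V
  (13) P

P: True, A: False, K: False, V: False, R: False

Unit clause (P) forces P = True.
Set A = False.
Try K = True:
  (~K | ~R) forces R = False.
  (~P | R | ~V) forces V = False.
  clause (~K | V) is falsified — backtrack.
So K = False.
  then (K | ~P | ~R) forces R = False.
  then (~P | R | ~V) forces V = False.
All clauses satisfied.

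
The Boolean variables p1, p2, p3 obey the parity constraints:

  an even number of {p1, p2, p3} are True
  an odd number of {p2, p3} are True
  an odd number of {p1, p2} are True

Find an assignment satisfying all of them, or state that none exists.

p1: True, p2: False, p3: True

{p1, p2, p3}: 2 true → even ✓
{p2, p3}: 1 true → odd ✓
{p1, p2}: 1 true → odd ✓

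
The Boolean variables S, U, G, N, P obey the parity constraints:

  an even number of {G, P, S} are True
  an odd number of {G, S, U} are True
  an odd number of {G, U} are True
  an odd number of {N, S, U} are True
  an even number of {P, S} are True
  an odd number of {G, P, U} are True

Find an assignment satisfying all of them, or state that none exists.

S = False; U = True; G = False; N = False; P = False

{G, P, S}: 0 true → even ✓
{G, S, U}: 1 true → odd ✓
{G, U}: 1 true → odd ✓
{N, S, U}: 1 true → odd ✓
{P, S}: 0 true → even ✓
{G, P, U}: 1 true → odd ✓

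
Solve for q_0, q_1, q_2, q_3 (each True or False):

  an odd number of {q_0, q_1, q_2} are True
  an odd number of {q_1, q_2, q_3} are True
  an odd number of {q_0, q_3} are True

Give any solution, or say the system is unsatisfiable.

Adding constraints 1, 2, 3 mod 2: every variable appears an even number of times on the left, so the left side is 0.
But the right sides sum to 1 (mod 2). 0 ≠ 1 — the system is inconsistent.

No satisfying assignment exists.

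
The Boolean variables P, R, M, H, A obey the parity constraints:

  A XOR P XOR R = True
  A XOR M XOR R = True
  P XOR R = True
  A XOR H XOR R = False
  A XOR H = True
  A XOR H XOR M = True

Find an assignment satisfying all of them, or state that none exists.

P=F; R=T; M=F; H=T; A=F

A XOR P XOR R = F XOR F XOR T = True ✓
A XOR M XOR R = F XOR F XOR T = True ✓
P XOR R = F XOR T = True ✓
A XOR H XOR R = F XOR T XOR T = False ✓
A XOR H = F XOR T = True ✓
A XOR H XOR M = F XOR T XOR F = True ✓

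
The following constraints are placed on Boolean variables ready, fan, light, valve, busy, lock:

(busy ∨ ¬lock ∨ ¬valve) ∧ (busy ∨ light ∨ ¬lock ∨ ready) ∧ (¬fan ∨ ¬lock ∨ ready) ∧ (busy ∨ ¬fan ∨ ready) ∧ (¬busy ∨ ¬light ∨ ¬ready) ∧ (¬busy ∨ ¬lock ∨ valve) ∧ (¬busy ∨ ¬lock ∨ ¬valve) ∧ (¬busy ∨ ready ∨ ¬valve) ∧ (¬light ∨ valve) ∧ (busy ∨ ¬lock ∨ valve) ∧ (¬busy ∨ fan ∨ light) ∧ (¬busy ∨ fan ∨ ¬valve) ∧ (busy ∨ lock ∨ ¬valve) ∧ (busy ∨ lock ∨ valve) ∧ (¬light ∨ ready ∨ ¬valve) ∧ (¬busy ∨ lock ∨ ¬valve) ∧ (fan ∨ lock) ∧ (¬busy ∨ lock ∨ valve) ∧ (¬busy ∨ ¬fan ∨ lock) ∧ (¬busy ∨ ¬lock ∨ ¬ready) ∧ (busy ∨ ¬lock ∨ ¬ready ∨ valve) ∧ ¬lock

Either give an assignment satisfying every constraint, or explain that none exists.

Case busy = True:
  (¬lock) forces lock = False.
  (¬busy ∨ lock ∨ ¬valve) forces valve = False.
  Clause (¬busy ∨ lock ∨ valve) is falsified — contradiction.
Case busy = False:
  (¬lock) forces lock = False.
  (busy ∨ lock ∨ ¬valve) forces valve = False.
  Clause (busy ∨ lock ∨ valve) is falsified — contradiction.
Both cases fail, so the formula is unsatisfiable.

Unsatisfiable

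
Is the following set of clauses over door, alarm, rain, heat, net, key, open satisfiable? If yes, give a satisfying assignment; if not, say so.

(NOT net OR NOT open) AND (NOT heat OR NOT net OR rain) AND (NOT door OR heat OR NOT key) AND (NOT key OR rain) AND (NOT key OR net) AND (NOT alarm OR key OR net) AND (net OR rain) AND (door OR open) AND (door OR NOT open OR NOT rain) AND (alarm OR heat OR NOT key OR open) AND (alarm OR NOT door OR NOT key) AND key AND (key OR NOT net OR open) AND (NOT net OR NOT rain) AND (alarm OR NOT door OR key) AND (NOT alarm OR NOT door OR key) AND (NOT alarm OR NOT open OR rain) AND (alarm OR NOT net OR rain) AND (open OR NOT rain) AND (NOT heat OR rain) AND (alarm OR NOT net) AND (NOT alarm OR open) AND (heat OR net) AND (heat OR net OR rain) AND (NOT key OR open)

Case key = True:
  (NOT key OR rain) forces rain = True.
  (NOT key OR net) forces net = True.
  Clause (NOT net OR NOT rain) is falsified — contradiction.
Case key = False:
  Clause (key) is falsified — contradiction.
Both cases fail, so the formula is unsatisfiable.

Unsatisfiable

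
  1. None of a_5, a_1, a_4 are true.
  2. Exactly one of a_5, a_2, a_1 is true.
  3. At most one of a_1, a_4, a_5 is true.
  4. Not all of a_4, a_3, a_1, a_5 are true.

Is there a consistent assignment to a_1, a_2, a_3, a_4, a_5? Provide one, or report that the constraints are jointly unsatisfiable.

a_1=F; a_2=T; a_3=T; a_4=F; a_5=F

  (1) {a_5, a_1, a_4}: 0 true — none ✓
  (2) {a_5, a_2, a_1}: 1 true — exactly one ✓
  (3) {a_1, a_4, a_5}: 0 true — at most one ✓
  (4) {a_4, a_3, a_1, a_5}: 1/4 true — not all ✓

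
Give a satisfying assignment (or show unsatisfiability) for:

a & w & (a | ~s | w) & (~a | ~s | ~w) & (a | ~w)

w = True; s = False; a = True

Unit clause (a) forces a = True.
Unit clause (w) forces w = True.
In (~a | ~s | ~w) only ~s is left, so s = False.
All clauses satisfied.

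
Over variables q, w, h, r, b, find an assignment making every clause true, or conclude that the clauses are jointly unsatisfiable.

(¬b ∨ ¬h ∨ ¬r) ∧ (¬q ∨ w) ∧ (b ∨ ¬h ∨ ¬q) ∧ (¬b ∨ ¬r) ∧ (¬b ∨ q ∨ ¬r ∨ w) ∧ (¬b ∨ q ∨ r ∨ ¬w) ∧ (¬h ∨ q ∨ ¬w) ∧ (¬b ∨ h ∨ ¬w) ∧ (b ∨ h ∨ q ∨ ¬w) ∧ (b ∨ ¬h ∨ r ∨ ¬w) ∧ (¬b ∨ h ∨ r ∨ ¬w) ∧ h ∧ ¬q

q: False, w: False, h: True, r: False, b: False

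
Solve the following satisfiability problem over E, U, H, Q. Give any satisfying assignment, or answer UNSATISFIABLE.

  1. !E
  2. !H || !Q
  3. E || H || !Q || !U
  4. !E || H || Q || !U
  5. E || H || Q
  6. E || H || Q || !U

Unit clause (!E) forces E = False.
Set U = False.
Set H = False.
  then (E || H || Q) forces Q = True.
Check each clause:
  (!E): !E holds.
  (!H || !Q): !H holds.
  (E || H || !Q || !U): !U holds.
  (!E || H || Q || !U): !E holds.
  (E || H || Q): Q holds.
  (E || H || Q || !U): Q holds.
All clauses satisfied.

E: False, U: False, H: False, Q: True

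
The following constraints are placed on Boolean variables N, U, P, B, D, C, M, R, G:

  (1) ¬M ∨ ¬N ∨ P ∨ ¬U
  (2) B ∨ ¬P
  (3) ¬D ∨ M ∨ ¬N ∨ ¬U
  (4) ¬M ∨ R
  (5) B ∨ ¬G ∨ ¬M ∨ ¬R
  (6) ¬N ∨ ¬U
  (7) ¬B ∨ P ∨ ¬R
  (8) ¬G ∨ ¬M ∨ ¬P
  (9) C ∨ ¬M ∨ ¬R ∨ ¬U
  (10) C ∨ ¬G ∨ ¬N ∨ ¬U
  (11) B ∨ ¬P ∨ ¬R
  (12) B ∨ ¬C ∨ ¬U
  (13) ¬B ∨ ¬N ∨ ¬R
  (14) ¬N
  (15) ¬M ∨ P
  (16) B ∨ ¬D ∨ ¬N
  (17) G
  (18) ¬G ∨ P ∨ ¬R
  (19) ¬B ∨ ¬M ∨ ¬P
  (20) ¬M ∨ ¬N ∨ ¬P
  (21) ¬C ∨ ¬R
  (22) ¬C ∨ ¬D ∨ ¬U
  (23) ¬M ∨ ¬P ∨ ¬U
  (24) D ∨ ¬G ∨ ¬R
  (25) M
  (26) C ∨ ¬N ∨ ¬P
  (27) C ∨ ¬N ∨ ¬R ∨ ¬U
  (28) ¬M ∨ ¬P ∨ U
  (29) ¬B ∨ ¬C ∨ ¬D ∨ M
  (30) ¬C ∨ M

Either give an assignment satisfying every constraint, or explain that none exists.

Unsatisfiable

Case M = True:
  (¬M ∨ R) forces R = True.
  (¬N) forces N = False.
  (¬M ∨ P) forces P = True.
  (B ∨ ¬P) forces B = True.
  Clause (¬B ∨ ¬M ∨ ¬P) is falsified — contradiction.
Case M = False:
  Clause (M) is falsified — contradiction.
Both cases fail, so the formula is unsatisfiable.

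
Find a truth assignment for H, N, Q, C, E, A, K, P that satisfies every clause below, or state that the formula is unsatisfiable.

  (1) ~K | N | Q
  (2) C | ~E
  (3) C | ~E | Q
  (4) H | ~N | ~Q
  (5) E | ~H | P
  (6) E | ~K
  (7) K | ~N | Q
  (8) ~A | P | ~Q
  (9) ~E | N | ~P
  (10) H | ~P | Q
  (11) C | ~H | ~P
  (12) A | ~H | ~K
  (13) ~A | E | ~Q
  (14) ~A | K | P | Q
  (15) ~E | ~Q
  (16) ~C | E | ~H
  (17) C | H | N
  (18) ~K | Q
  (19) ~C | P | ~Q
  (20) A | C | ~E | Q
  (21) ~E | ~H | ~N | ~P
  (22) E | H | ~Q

Set H = False.
Try N = True:
  (H | ~N | ~Q) forces Q = False.
  (K | ~N | Q) forces K = True.
  clause (~K | Q) is falsified — backtrack.
So N = False.
  then (C | H | N) forces C = True.
Set Q = False.
  then (~K | N | Q) forces K = False.
  then (H | ~P | Q) forces P = False.
  then (~A | K | P | Q) forces A = False.
Set E = True.
All clauses satisfied.

H = False, N = False, Q = False, C = True, E = True, A = False, K = False, P = False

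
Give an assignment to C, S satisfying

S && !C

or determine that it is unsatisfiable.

C=F, S=T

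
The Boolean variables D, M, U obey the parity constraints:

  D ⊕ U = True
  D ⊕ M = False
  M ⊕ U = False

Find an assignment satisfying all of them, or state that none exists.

Adding constraints 1, 2, 3 mod 2: every variable appears an even number of times on the left, so the left side is 0.
But the right sides sum to 1 (mod 2). 0 ≠ 1 — the system is inconsistent.

No satisfying assignment exists.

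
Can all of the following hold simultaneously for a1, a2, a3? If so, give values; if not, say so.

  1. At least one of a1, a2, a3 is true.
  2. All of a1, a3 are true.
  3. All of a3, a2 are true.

a1 = True; a2 = True; a3 = True

  (1) {a1, a2, a3}: 3 true — at least one ✓
  (2) {a1, a3}: all 2 true ✓
  (3) {a3, a2}: all 2 true ✓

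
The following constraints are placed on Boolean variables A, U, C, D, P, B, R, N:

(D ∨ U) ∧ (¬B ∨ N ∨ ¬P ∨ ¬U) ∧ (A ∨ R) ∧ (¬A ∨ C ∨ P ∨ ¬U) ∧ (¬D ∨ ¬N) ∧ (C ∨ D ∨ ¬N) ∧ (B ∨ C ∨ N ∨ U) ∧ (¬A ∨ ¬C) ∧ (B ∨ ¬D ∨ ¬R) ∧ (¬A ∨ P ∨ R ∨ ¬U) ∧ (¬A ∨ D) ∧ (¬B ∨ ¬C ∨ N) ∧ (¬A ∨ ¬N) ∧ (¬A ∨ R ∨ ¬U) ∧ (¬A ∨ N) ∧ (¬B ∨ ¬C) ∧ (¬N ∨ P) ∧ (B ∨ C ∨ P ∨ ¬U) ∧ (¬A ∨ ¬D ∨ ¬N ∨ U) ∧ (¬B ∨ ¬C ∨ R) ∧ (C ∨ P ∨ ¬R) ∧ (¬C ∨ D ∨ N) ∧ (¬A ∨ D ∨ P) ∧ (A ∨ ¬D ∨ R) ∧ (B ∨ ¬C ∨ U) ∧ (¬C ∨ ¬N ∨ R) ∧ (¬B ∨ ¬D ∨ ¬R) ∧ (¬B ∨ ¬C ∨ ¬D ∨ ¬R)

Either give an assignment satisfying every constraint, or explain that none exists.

A: False; U: True; C: True; D: False; P: True; B: False; R: True; N: True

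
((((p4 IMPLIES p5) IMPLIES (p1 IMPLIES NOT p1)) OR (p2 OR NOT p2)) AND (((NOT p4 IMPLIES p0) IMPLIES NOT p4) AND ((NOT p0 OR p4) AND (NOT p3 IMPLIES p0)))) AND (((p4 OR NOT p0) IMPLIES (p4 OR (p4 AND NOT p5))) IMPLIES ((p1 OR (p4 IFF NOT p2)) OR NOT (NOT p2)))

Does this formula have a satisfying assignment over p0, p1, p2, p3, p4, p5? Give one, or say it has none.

p0: False; p1: True; p2: True; p3: True; p4: False; p5: True

  (((p4 IMPLIES p5) IMPLIES (p1 IMPLIES NOT p1)) OR (p2 OR NOT p2)) AND (((NOT p4 IMPLIES p0) IMPLIES NOT p4) AND ((NOT p0 OR p4) AND (NOT p3 IMPLIES p0))) = True
    ((p4 IMPLIES p5) IMPLIES (p1 IMPLIES NOT p1)) OR (p2 OR NOT p2) = True
      (p4 IMPLIES p5) IMPLIES (p1 IMPLIES NOT p1) = False
        p4 IMPLIES p5 = True
        p1 IMPLIES NOT p1 = False
          NOT p1 = False
      p2 OR NOT p2 = True
        NOT p2 = False
    ((NOT p4 IMPLIES p0) IMPLIES NOT p4) AND ((NOT p0 OR p4) AND (NOT p3 IMPLIES p0)) = True
      (NOT p4 IMPLIES p0) IMPLIES NOT p4 = True
        NOT p4 IMPLIES p0 = False
          NOT p4 = True
        NOT p4 = True
      (NOT p0 OR p4) AND (NOT p3 IMPLIES p0) = True
        NOT p0 OR p4 = True
          NOT p0 = True
        NOT p3 IMPLIES p0 = True
          NOT p3 = False
  ((p4 OR NOT p0) IMPLIES (p4 OR (p4 AND NOT p5))) IMPLIES ((p1 OR (p4 IFF NOT p2)) OR NOT (NOT p2)) = True
    (p4 OR NOT p0) IMPLIES (p4 OR (p4 AND NOT p5)) = False
      p4 OR NOT p0 = True
        NOT p0 = True
      p4 OR (p4 AND NOT p5) = False
        p4 AND NOT p5 = False
          NOT p5 = False
    (p1 OR (p4 IFF NOT p2)) OR NOT (NOT p2) = True
      p1 OR (p4 IFF NOT p2) = True
        p4 IFF NOT p2 = True
          NOT p2 = False
      NOT (NOT p2) = True
        NOT p2 = False
Both conjuncts True, so the formula holds.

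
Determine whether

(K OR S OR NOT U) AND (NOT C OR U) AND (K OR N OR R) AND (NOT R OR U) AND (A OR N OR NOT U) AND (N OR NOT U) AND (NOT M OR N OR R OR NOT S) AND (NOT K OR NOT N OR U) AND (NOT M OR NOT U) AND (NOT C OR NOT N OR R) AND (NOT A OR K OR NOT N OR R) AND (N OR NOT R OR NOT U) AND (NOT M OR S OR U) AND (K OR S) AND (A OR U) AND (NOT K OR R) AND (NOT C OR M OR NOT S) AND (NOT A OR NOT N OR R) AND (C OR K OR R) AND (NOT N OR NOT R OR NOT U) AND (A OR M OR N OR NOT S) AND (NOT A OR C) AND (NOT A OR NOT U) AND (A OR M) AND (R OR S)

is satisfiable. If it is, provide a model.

The formula is unsatisfiable.

Case A = True:
  (NOT A OR C) forces C = True.
  (NOT C OR U) forces U = True.
  Clause (NOT A OR NOT U) is falsified — contradiction.
Case A = False:
  (A OR U) forces U = True.
  (A OR N OR NOT U) forces N = True.
  (NOT M OR NOT U) forces M = False.
  Clause (A OR M) is falsified — contradiction.
Both cases fail, so the formula is unsatisfiable.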